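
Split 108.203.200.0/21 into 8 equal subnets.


New prefix = 21 + 3 = 24
Each subnet has 256 addresses
  108.203.200.0/24
  108.203.201.0/24
  108.203.202.0/24
  108.203.203.0/24
  108.203.204.0/24
  108.203.205.0/24
  108.203.206.0/24
  108.203.207.0/24
Subnets: 108.203.200.0/24, 108.203.201.0/24, 108.203.202.0/24, 108.203.203.0/24, 108.203.204.0/24, 108.203.205.0/24, 108.203.206.0/24, 108.203.207.0/24


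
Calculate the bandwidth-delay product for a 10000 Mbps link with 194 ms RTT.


BDP = bandwidth * RTT
= 10000 Mbps * 194 ms
= 10000 * 1e6 * 194 / 1000 bits
= 1940000000 bits
= 242500000 bytes
= 236816.4062 KB
BDP = 1940000000 bits (242500000 bytes)


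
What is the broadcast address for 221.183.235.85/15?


Network: 221.182.0.0/15
Host bits = 17
Set all host bits to 1:
Broadcast: 221.183.255.255


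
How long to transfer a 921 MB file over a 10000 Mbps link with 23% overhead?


Effective throughput = 10000 * (1 - 23/100) = 7700 Mbps
File size in Mb = 921 * 8 = 7368 Mb
Time = 7368 / 7700
Time = 0.9569 seconds


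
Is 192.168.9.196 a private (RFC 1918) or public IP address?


RFC 1918 private ranges:
  10.0.0.0/8 (10.0.0.0 - 10.255.255.255)
  172.16.0.0/12 (172.16.0.0 - 172.31.255.255)
  192.168.0.0/16 (192.168.0.0 - 192.168.255.255)
Private (in 192.168.0.0/16)


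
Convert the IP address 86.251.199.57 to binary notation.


86 = 01010110
251 = 11111011
199 = 11000111
57 = 00111001
Binary: 01010110.11111011.11000111.00111001


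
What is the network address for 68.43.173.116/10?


IP:   01000100.00101011.10101101.01110100
Mask: 11111111.11000000.00000000.00000000
AND operation:
Net:  01000100.00000000.00000000.00000000
Network: 68.0.0.0/10


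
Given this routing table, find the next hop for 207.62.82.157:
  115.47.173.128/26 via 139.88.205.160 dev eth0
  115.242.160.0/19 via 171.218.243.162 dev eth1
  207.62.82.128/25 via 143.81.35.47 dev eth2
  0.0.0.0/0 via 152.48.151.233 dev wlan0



Longest prefix match for 207.62.82.157:
  /26 115.47.173.128: no
  /19 115.242.160.0: no
  /25 207.62.82.128: MATCH
  /0 0.0.0.0: MATCH
Selected: next-hop 143.81.35.47 via eth2 (matched /25)


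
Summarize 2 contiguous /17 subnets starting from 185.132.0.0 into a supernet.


Original prefix: /17
Number of subnets: 2 = 2^1
New prefix = 17 - 1 = 16
Supernet: 185.132.0.0/16


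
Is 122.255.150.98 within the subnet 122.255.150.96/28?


Subnet network: 122.255.150.96
Test IP AND mask: 122.255.150.96
Yes, 122.255.150.98 is in 122.255.150.96/28


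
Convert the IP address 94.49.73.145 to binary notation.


94 = 01011110
49 = 00110001
73 = 01001001
145 = 10010001
Binary: 01011110.00110001.01001001.10010001


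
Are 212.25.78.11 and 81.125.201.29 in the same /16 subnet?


Mask: 255.255.0.0
212.25.78.11 AND mask = 212.25.0.0
81.125.201.29 AND mask = 81.125.0.0
No, different subnets (212.25.0.0 vs 81.125.0.0)


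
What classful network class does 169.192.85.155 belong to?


First octet: 169
Binary: 10101001
10xxxxxx -> Class B (128-191)
Class B, default mask 255.255.0.0 (/16)


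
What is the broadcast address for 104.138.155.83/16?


Network: 104.138.0.0/16
Host bits = 16
Set all host bits to 1:
Broadcast: 104.138.255.255


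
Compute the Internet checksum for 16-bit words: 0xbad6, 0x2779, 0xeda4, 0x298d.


Sum all words (with carry folding):
+ 0xbad6 = 0xbad6
+ 0x2779 = 0xe24f
+ 0xeda4 = 0xcff4
+ 0x298d = 0xf981
One's complement: ~0xf981
Checksum = 0x067e


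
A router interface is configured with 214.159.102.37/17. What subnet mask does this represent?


/17 means 17 network bits, 15 host bits
Binary: 11111111111111111000000000000000
Mask: 255.255.128.0


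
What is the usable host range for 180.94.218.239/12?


Network: 180.80.0.0
Broadcast: 180.95.255.255
First usable = network + 1
Last usable = broadcast - 1
Range: 180.80.0.1 to 180.95.255.254


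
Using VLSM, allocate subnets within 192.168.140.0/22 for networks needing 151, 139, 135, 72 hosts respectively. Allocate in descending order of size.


151 hosts -> /24 (254 usable): 192.168.140.0/24
139 hosts -> /24 (254 usable): 192.168.141.0/24
135 hosts -> /24 (254 usable): 192.168.142.0/24
72 hosts -> /25 (126 usable): 192.168.143.0/25
Allocation: 192.168.140.0/24 (151 hosts, 254 usable); 192.168.141.0/24 (139 hosts, 254 usable); 192.168.142.0/24 (135 hosts, 254 usable); 192.168.143.0/25 (72 hosts, 126 usable)


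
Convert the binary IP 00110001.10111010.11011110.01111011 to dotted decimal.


00110001 = 49
10111010 = 186
11011110 = 222
01111011 = 123
IP: 49.186.222.123


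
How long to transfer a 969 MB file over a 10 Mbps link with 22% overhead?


Effective throughput = 10 * (1 - 22/100) = 7.8 Mbps
File size in Mb = 969 * 8 = 7752 Mb
Time = 7752 / 7.8
Time = 993.8462 seconds


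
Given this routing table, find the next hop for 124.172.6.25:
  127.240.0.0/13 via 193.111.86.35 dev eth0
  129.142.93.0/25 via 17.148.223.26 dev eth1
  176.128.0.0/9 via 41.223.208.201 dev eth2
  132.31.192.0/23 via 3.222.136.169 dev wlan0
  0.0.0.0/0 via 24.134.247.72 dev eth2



Longest prefix match for 124.172.6.25:
  /13 127.240.0.0: no
  /25 129.142.93.0: no
  /9 176.128.0.0: no
  /23 132.31.192.0: no
  /0 0.0.0.0: MATCH
Selected: next-hop 24.134.247.72 via eth2 (matched /0)


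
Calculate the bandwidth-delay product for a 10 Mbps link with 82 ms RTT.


BDP = bandwidth * RTT
= 10 Mbps * 82 ms
= 10 * 1e6 * 82 / 1000 bits
= 820000 bits
= 102500 bytes
= 100.0977 KB
BDP = 820000 bits (102500 bytes)


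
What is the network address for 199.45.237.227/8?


IP:   11000111.00101101.11101101.11100011
Mask: 11111111.00000000.00000000.00000000
AND operation:
Net:  11000111.00000000.00000000.00000000
Network: 199.0.0.0/8


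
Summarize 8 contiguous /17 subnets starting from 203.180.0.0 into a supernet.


Original prefix: /17
Number of subnets: 8 = 2^3
New prefix = 17 - 3 = 14
Supernet: 203.180.0.0/14


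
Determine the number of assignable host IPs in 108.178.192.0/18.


Host bits = 32 - 18 = 14
Total addresses = 2^14 = 16384
Usable = total - 2 (network and broadcast)
Usable hosts: 16382


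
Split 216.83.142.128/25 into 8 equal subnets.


New prefix = 25 + 3 = 28
Each subnet has 16 addresses
  216.83.142.128/28
  216.83.142.144/28
  216.83.142.160/28
  216.83.142.176/28
  216.83.142.192/28
  216.83.142.208/28
  216.83.142.224/28
  216.83.142.240/28
Subnets: 216.83.142.128/28, 216.83.142.144/28, 216.83.142.160/28, 216.83.142.176/28, 216.83.142.192/28, 216.83.142.208/28, 216.83.142.224/28, 216.83.142.240/28


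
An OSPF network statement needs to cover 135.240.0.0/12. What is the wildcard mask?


Subnet mask: 255.240.0.0
Wildcard = 255.255.255.255 - subnet mask
255 - 255 = 0
255 - 240 = 15
255 - 0 = 255
255 - 0 = 255
Wildcard: 0.15.255.255


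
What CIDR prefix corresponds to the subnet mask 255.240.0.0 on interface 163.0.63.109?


Binary: 11111111.11110000.00000000.00000000
Count leading 1s
Prefix: /12


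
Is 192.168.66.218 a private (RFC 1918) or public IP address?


RFC 1918 private ranges:
  10.0.0.0/8 (10.0.0.0 - 10.255.255.255)
  172.16.0.0/12 (172.16.0.0 - 172.31.255.255)
  192.168.0.0/16 (192.168.0.0 - 192.168.255.255)
Private (in 192.168.0.0/16)


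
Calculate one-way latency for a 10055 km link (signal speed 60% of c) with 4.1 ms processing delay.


Speed = 0.6 * 3e5 km/s = 180000 km/s
Propagation delay = 10055 / 180000 = 0.0559 s = 55.8611 ms
Processing delay = 4.1 ms
Total one-way latency = 59.9611 ms


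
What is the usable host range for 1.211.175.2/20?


Network: 1.211.160.0
Broadcast: 1.211.175.255
First usable = network + 1
Last usable = broadcast - 1
Range: 1.211.160.1 to 1.211.175.254


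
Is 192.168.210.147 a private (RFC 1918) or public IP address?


RFC 1918 private ranges:
  10.0.0.0/8 (10.0.0.0 - 10.255.255.255)
  172.16.0.0/12 (172.16.0.0 - 172.31.255.255)
  192.168.0.0/16 (192.168.0.0 - 192.168.255.255)
Private (in 192.168.0.0/16)


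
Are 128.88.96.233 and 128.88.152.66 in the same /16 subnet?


Mask: 255.255.0.0
128.88.96.233 AND mask = 128.88.0.0
128.88.152.66 AND mask = 128.88.0.0
Yes, same subnet (128.88.0.0)


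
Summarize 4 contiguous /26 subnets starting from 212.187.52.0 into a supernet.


Original prefix: /26
Number of subnets: 4 = 2^2
New prefix = 26 - 2 = 24
Supernet: 212.187.52.0/24


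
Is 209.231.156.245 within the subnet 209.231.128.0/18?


Subnet network: 209.231.128.0
Test IP AND mask: 209.231.128.0
Yes, 209.231.156.245 is in 209.231.128.0/18


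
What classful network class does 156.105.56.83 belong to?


First octet: 156
Binary: 10011100
10xxxxxx -> Class B (128-191)
Class B, default mask 255.255.0.0 (/16)


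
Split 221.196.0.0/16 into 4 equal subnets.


New prefix = 16 + 2 = 18
Each subnet has 16384 addresses
  221.196.0.0/18
  221.196.64.0/18
  221.196.128.0/18
  221.196.192.0/18
Subnets: 221.196.0.0/18, 221.196.64.0/18, 221.196.128.0/18, 221.196.192.0/18


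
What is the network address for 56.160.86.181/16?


IP:   00111000.10100000.01010110.10110101
Mask: 11111111.11111111.00000000.00000000
AND operation:
Net:  00111000.10100000.00000000.00000000
Network: 56.160.0.0/16


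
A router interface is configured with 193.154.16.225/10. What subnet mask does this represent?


/10 means 10 network bits, 22 host bits
Binary: 11111111110000000000000000000000
Mask: 255.192.0.0


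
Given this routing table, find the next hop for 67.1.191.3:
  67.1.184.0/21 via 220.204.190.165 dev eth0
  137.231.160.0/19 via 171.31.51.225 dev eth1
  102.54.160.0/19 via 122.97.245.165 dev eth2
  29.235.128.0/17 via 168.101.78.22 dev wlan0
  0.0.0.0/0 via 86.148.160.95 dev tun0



Longest prefix match for 67.1.191.3:
  /21 67.1.184.0: MATCH
  /19 137.231.160.0: no
  /19 102.54.160.0: no
  /17 29.235.128.0: no
  /0 0.0.0.0: MATCH
Selected: next-hop 220.204.190.165 via eth0 (matched /21)


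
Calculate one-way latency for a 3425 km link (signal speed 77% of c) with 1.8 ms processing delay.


Speed = 0.77 * 3e5 km/s = 231000 km/s
Propagation delay = 3425 / 231000 = 0.0148 s = 14.8268 ms
Processing delay = 1.8 ms
Total one-way latency = 16.6268 ms


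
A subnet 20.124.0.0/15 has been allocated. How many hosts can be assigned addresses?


Host bits = 32 - 15 = 17
Total addresses = 2^17 = 131072
Usable = total - 2 (network and broadcast)
Usable hosts: 131070


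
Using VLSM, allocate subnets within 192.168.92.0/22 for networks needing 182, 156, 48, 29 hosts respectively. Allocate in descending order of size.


182 hosts -> /24 (254 usable): 192.168.92.0/24
156 hosts -> /24 (254 usable): 192.168.93.0/24
48 hosts -> /26 (62 usable): 192.168.94.0/26
29 hosts -> /27 (30 usable): 192.168.94.64/27
Allocation: 192.168.92.0/24 (182 hosts, 254 usable); 192.168.93.0/24 (156 hosts, 254 usable); 192.168.94.0/26 (48 hosts, 62 usable); 192.168.94.64/27 (29 hosts, 30 usable)


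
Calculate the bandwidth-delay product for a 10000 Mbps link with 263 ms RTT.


BDP = bandwidth * RTT
= 10000 Mbps * 263 ms
= 10000 * 1e6 * 263 / 1000 bits
= 2630000000 bits
= 328750000 bytes
= 321044.9219 KB
BDP = 2630000000 bits (328750000 bytes)


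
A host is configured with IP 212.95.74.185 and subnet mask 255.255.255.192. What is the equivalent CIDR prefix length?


Binary: 11111111.11111111.11111111.11000000
Count leading 1s
Prefix: /26


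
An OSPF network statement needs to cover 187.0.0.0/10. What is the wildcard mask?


Subnet mask: 255.192.0.0
Wildcard = 255.255.255.255 - subnet mask
255 - 255 = 0
255 - 192 = 63
255 - 0 = 255
255 - 0 = 255
Wildcard: 0.63.255.255


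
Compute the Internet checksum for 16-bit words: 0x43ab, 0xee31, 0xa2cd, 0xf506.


Sum all words (with carry folding):
+ 0x43ab = 0x43ab
+ 0xee31 = 0x31dd
+ 0xa2cd = 0xd4aa
+ 0xf506 = 0xc9b1
One's complement: ~0xc9b1
Checksum = 0x364e


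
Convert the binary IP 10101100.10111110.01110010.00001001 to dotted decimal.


10101100 = 172
10111110 = 190
01110010 = 114
00001001 = 9
IP: 172.190.114.9


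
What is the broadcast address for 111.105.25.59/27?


Network: 111.105.25.32/27
Host bits = 5
Set all host bits to 1:
Broadcast: 111.105.25.63


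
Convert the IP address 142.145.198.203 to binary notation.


142 = 10001110
145 = 10010001
198 = 11000110
203 = 11001011
Binary: 10001110.10010001.11000110.11001011


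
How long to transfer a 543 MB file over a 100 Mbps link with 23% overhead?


Effective throughput = 100 * (1 - 23/100) = 77 Mbps
File size in Mb = 543 * 8 = 4344 Mb
Time = 4344 / 77
Time = 56.4156 seconds


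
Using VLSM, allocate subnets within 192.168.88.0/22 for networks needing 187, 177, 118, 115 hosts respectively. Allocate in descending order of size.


187 hosts -> /24 (254 usable): 192.168.88.0/24
177 hosts -> /24 (254 usable): 192.168.89.0/24
118 hosts -> /25 (126 usable): 192.168.90.0/25
115 hosts -> /25 (126 usable): 192.168.90.128/25
Allocation: 192.168.88.0/24 (187 hosts, 254 usable); 192.168.89.0/24 (177 hosts, 254 usable); 192.168.90.0/25 (118 hosts, 126 usable); 192.168.90.128/25 (115 hosts, 126 usable)


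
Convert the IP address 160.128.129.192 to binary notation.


160 = 10100000
128 = 10000000
129 = 10000001
192 = 11000000
Binary: 10100000.10000000.10000001.11000000


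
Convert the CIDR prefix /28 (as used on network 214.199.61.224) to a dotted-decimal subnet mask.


/28 means 28 network bits, 4 host bits
Binary: 11111111111111111111111111110000
Mask: 255.255.255.240


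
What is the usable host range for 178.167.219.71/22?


Network: 178.167.216.0
Broadcast: 178.167.219.255
First usable = network + 1
Last usable = broadcast - 1
Range: 178.167.216.1 to 178.167.219.254


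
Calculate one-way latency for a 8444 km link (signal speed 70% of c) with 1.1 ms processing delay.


Speed = 0.7 * 3e5 km/s = 210000 km/s
Propagation delay = 8444 / 210000 = 0.0402 s = 40.2095 ms
Processing delay = 1.1 ms
Total one-way latency = 41.3095 ms


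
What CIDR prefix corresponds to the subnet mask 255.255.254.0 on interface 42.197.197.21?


Binary: 11111111.11111111.11111110.00000000
Count leading 1s
Prefix: /23


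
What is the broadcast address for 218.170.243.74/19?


Network: 218.170.224.0/19
Host bits = 13
Set all host bits to 1:
Broadcast: 218.170.255.255


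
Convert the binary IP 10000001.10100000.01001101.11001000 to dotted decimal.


10000001 = 129
10100000 = 160
01001101 = 77
11001000 = 200
IP: 129.160.77.200


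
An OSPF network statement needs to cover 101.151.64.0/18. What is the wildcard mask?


Subnet mask: 255.255.192.0
Wildcard = 255.255.255.255 - subnet mask
255 - 255 = 0
255 - 255 = 0
255 - 192 = 63
255 - 0 = 255
Wildcard: 0.0.63.255


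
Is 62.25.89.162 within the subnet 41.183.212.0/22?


Subnet network: 41.183.212.0
Test IP AND mask: 62.25.88.0
No, 62.25.89.162 is not in 41.183.212.0/22


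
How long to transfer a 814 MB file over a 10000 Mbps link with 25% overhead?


Effective throughput = 10000 * (1 - 25/100) = 7500 Mbps
File size in Mb = 814 * 8 = 6512 Mb
Time = 6512 / 7500
Time = 0.8683 seconds


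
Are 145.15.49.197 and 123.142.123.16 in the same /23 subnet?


Mask: 255.255.254.0
145.15.49.197 AND mask = 145.15.48.0
123.142.123.16 AND mask = 123.142.122.0
No, different subnets (145.15.48.0 vs 123.142.122.0)


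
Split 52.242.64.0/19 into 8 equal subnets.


New prefix = 19 + 3 = 22
Each subnet has 1024 addresses
  52.242.64.0/22
  52.242.68.0/22
  52.242.72.0/22
  52.242.76.0/22
  52.242.80.0/22
  52.242.84.0/22
  52.242.88.0/22
  52.242.92.0/22
Subnets: 52.242.64.0/22, 52.242.68.0/22, 52.242.72.0/22, 52.242.76.0/22, 52.242.80.0/22, 52.242.84.0/22, 52.242.88.0/22, 52.242.92.0/22


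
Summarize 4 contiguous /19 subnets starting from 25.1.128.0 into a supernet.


Original prefix: /19
Number of subnets: 4 = 2^2
New prefix = 19 - 2 = 17
Supernet: 25.1.128.0/17


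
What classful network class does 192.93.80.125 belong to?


First octet: 192
Binary: 11000000
110xxxxx -> Class C (192-223)
Class C, default mask 255.255.255.0 (/24)


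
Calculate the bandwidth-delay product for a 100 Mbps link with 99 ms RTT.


BDP = bandwidth * RTT
= 100 Mbps * 99 ms
= 100 * 1e6 * 99 / 1000 bits
= 9900000 bits
= 1237500 bytes
= 1208.4961 KB
BDP = 9900000 bits (1237500 bytes)


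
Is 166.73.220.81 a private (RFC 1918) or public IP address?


RFC 1918 private ranges:
  10.0.0.0/8 (10.0.0.0 - 10.255.255.255)
  172.16.0.0/12 (172.16.0.0 - 172.31.255.255)
  192.168.0.0/16 (192.168.0.0 - 192.168.255.255)
Public (not in any RFC 1918 range)


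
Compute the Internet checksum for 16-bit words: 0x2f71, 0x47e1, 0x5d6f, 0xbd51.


Sum all words (with carry folding):
+ 0x2f71 = 0x2f71
+ 0x47e1 = 0x7752
+ 0x5d6f = 0xd4c1
+ 0xbd51 = 0x9213
One's complement: ~0x9213
Checksum = 0x6dec


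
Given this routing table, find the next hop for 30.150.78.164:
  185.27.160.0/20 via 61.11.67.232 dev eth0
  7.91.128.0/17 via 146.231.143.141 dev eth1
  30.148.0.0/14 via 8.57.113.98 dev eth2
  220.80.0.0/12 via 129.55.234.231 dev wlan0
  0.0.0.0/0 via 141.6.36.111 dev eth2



Longest prefix match for 30.150.78.164:
  /20 185.27.160.0: no
  /17 7.91.128.0: no
  /14 30.148.0.0: MATCH
  /12 220.80.0.0: no
  /0 0.0.0.0: MATCH
Selected: next-hop 8.57.113.98 via eth2 (matched /14)


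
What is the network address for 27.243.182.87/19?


IP:   00011011.11110011.10110110.01010111
Mask: 11111111.11111111.11100000.00000000
AND operation:
Net:  00011011.11110011.10100000.00000000
Network: 27.243.160.0/19


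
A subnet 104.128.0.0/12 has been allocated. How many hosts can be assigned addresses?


Host bits = 32 - 12 = 20
Total addresses = 2^20 = 1048576
Usable = total - 2 (network and broadcast)
Usable hosts: 1048574


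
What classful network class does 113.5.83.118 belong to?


First octet: 113
Binary: 01110001
0xxxxxxx -> Class A (1-126)
Class A, default mask 255.0.0.0 (/8)


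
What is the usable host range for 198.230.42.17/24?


Network: 198.230.42.0
Broadcast: 198.230.42.255
First usable = network + 1
Last usable = broadcast - 1
Range: 198.230.42.1 to 198.230.42.254


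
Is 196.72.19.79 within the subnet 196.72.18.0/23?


Subnet network: 196.72.18.0
Test IP AND mask: 196.72.18.0
Yes, 196.72.19.79 is in 196.72.18.0/23


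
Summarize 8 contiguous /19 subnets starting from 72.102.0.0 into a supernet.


Original prefix: /19
Number of subnets: 8 = 2^3
New prefix = 19 - 3 = 16
Supernet: 72.102.0.0/16


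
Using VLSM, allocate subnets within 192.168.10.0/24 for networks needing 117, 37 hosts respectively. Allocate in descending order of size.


117 hosts -> /25 (126 usable): 192.168.10.0/25
37 hosts -> /26 (62 usable): 192.168.10.128/26
Allocation: 192.168.10.0/25 (117 hosts, 126 usable); 192.168.10.128/26 (37 hosts, 62 usable)


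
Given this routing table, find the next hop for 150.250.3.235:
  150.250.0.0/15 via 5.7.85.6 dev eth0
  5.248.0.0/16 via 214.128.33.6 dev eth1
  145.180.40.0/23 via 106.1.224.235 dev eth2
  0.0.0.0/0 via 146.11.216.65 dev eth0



Longest prefix match for 150.250.3.235:
  /15 150.250.0.0: MATCH
  /16 5.248.0.0: no
  /23 145.180.40.0: no
  /0 0.0.0.0: MATCH
Selected: next-hop 5.7.85.6 via eth0 (matched /15)


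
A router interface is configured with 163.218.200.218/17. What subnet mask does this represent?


/17 means 17 network bits, 15 host bits
Binary: 11111111111111111000000000000000
Mask: 255.255.128.0


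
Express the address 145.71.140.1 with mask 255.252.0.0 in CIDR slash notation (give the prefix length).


Binary: 11111111.11111100.00000000.00000000
Count leading 1s
Prefix: /14


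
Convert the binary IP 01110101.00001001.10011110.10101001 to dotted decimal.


01110101 = 117
00001001 = 9
10011110 = 158
10101001 = 169
IP: 117.9.158.169


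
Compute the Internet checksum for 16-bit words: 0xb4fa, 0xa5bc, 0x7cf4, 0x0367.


Sum all words (with carry folding):
+ 0xb4fa = 0xb4fa
+ 0xa5bc = 0x5ab7
+ 0x7cf4 = 0xd7ab
+ 0x0367 = 0xdb12
One's complement: ~0xdb12
Checksum = 0x24ed


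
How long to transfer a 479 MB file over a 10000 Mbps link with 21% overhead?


Effective throughput = 10000 * (1 - 21/100) = 7900 Mbps
File size in Mb = 479 * 8 = 3832 Mb
Time = 3832 / 7900
Time = 0.4851 seconds


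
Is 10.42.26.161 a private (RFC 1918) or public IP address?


RFC 1918 private ranges:
  10.0.0.0/8 (10.0.0.0 - 10.255.255.255)
  172.16.0.0/12 (172.16.0.0 - 172.31.255.255)
  192.168.0.0/16 (192.168.0.0 - 192.168.255.255)
Private (in 10.0.0.0/8)


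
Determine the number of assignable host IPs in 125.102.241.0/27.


Host bits = 32 - 27 = 5
Total addresses = 2^5 = 32
Usable = total - 2 (network and broadcast)
Usable hosts: 30


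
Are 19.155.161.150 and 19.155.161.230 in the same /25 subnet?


Mask: 255.255.255.128
19.155.161.150 AND mask = 19.155.161.128
19.155.161.230 AND mask = 19.155.161.128
Yes, same subnet (19.155.161.128)


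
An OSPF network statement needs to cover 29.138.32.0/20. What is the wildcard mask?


Subnet mask: 255.255.240.0
Wildcard = 255.255.255.255 - subnet mask
255 - 255 = 0
255 - 255 = 0
255 - 240 = 15
255 - 0 = 255
Wildcard: 0.0.15.255


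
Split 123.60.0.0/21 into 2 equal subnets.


New prefix = 21 + 1 = 22
Each subnet has 1024 addresses
  123.60.0.0/22
  123.60.4.0/22
Subnets: 123.60.0.0/22, 123.60.4.0/22


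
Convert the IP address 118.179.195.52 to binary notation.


118 = 01110110
179 = 10110011
195 = 11000011
52 = 00110100
Binary: 01110110.10110011.11000011.00110100


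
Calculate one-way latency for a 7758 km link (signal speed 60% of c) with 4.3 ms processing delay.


Speed = 0.6 * 3e5 km/s = 180000 km/s
Propagation delay = 7758 / 180000 = 0.0431 s = 43.1 ms
Processing delay = 4.3 ms
Total one-way latency = 47.4 ms


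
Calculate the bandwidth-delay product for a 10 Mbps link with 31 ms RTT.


BDP = bandwidth * RTT
= 10 Mbps * 31 ms
= 10 * 1e6 * 31 / 1000 bits
= 310000 bits
= 38750 bytes
= 37.8418 KB
BDP = 310000 bits (38750 bytes)


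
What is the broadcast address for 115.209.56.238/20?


Network: 115.209.48.0/20
Host bits = 12
Set all host bits to 1:
Broadcast: 115.209.63.255


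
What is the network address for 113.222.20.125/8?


IP:   01110001.11011110.00010100.01111101
Mask: 11111111.00000000.00000000.00000000
AND operation:
Net:  01110001.00000000.00000000.00000000
Network: 113.0.0.0/8


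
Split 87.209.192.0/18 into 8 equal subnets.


New prefix = 18 + 3 = 21
Each subnet has 2048 addresses
  87.209.192.0/21
  87.209.200.0/21
  87.209.208.0/21
  87.209.216.0/21
  87.209.224.0/21
  87.209.232.0/21
  87.209.240.0/21
  87.209.248.0/21
Subnets: 87.209.192.0/21, 87.209.200.0/21, 87.209.208.0/21, 87.209.216.0/21, 87.209.224.0/21, 87.209.232.0/21, 87.209.240.0/21, 87.209.248.0/21


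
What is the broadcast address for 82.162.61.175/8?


Network: 82.0.0.0/8
Host bits = 24
Set all host bits to 1:
Broadcast: 82.255.255.255


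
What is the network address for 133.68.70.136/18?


IP:   10000101.01000100.01000110.10001000
Mask: 11111111.11111111.11000000.00000000
AND operation:
Net:  10000101.01000100.01000000.00000000
Network: 133.68.64.0/18


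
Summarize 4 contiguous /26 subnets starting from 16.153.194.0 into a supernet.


Original prefix: /26
Number of subnets: 4 = 2^2
New prefix = 26 - 2 = 24
Supernet: 16.153.194.0/24


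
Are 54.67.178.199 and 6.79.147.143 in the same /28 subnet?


Mask: 255.255.255.240
54.67.178.199 AND mask = 54.67.178.192
6.79.147.143 AND mask = 6.79.147.128
No, different subnets (54.67.178.192 vs 6.79.147.128)


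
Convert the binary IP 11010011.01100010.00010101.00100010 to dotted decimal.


11010011 = 211
01100010 = 98
00010101 = 21
00100010 = 34
IP: 211.98.21.34


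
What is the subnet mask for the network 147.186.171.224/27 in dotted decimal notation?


/27 means 27 network bits, 5 host bits
Binary: 11111111111111111111111111100000
Mask: 255.255.255.224


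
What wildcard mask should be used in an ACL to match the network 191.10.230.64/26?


Subnet mask: 255.255.255.192
Wildcard = 255.255.255.255 - subnet mask
255 - 255 = 0
255 - 255 = 0
255 - 255 = 0
255 - 192 = 63
Wildcard: 0.0.0.63


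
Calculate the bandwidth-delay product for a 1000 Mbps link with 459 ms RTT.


BDP = bandwidth * RTT
= 1000 Mbps * 459 ms
= 1000 * 1e6 * 459 / 1000 bits
= 459000000 bits
= 57375000 bytes
= 56030.2734 KB
BDP = 459000000 bits (57375000 bytes)


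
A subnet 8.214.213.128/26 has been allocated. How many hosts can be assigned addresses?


Host bits = 32 - 26 = 6
Total addresses = 2^6 = 64
Usable = total - 2 (network and broadcast)
Usable hosts: 62


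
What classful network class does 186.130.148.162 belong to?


First octet: 186
Binary: 10111010
10xxxxxx -> Class B (128-191)
Class B, default mask 255.255.0.0 (/16)


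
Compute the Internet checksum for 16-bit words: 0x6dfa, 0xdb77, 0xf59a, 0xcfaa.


Sum all words (with carry folding):
+ 0x6dfa = 0x6dfa
+ 0xdb77 = 0x4972
+ 0xf59a = 0x3f0d
+ 0xcfaa = 0x0eb8
One's complement: ~0x0eb8
Checksum = 0xf147


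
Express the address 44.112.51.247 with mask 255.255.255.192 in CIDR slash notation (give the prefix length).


Binary: 11111111.11111111.11111111.11000000
Count leading 1s
Prefix: /26


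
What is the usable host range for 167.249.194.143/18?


Network: 167.249.192.0
Broadcast: 167.249.255.255
First usable = network + 1
Last usable = broadcast - 1
Range: 167.249.192.1 to 167.249.255.254


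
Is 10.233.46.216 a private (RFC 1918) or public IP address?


RFC 1918 private ranges:
  10.0.0.0/8 (10.0.0.0 - 10.255.255.255)
  172.16.0.0/12 (172.16.0.0 - 172.31.255.255)
  192.168.0.0/16 (192.168.0.0 - 192.168.255.255)
Private (in 10.0.0.0/8)


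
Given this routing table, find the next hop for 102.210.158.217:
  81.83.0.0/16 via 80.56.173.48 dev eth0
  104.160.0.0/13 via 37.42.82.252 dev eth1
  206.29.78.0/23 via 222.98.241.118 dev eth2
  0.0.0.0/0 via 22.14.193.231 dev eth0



Longest prefix match for 102.210.158.217:
  /16 81.83.0.0: no
  /13 104.160.0.0: no
  /23 206.29.78.0: no
  /0 0.0.0.0: MATCH
Selected: next-hop 22.14.193.231 via eth0 (matched /0)


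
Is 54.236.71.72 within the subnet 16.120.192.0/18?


Subnet network: 16.120.192.0
Test IP AND mask: 54.236.64.0
No, 54.236.71.72 is not in 16.120.192.0/18


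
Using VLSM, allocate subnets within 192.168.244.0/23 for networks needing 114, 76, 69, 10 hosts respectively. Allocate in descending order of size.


114 hosts -> /25 (126 usable): 192.168.244.0/25
76 hosts -> /25 (126 usable): 192.168.244.128/25
69 hosts -> /25 (126 usable): 192.168.245.0/25
10 hosts -> /28 (14 usable): 192.168.245.128/28
Allocation: 192.168.244.0/25 (114 hosts, 126 usable); 192.168.244.128/25 (76 hosts, 126 usable); 192.168.245.0/25 (69 hosts, 126 usable); 192.168.245.128/28 (10 hosts, 14 usable)


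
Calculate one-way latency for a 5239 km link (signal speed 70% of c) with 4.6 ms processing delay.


Speed = 0.7 * 3e5 km/s = 210000 km/s
Propagation delay = 5239 / 210000 = 0.0249 s = 24.9476 ms
Processing delay = 4.6 ms
Total one-way latency = 29.5476 ms


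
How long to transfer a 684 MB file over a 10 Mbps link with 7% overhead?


Effective throughput = 10 * (1 - 7/100) = 9.3 Mbps
File size in Mb = 684 * 8 = 5472 Mb
Time = 5472 / 9.3
Time = 588.3871 seconds


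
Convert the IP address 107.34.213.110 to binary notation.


107 = 01101011
34 = 00100010
213 = 11010101
110 = 01101110
Binary: 01101011.00100010.11010101.01101110


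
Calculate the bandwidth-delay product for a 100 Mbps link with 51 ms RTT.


BDP = bandwidth * RTT
= 100 Mbps * 51 ms
= 100 * 1e6 * 51 / 1000 bits
= 5100000 bits
= 637500 bytes
= 622.5586 KB
BDP = 5100000 bits (637500 bytes)


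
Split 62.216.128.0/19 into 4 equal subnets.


New prefix = 19 + 2 = 21
Each subnet has 2048 addresses
  62.216.128.0/21
  62.216.136.0/21
  62.216.144.0/21
  62.216.152.0/21
Subnets: 62.216.128.0/21, 62.216.136.0/21, 62.216.144.0/21, 62.216.152.0/21


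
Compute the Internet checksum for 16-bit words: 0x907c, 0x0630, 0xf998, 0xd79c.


Sum all words (with carry folding):
+ 0x907c = 0x907c
+ 0x0630 = 0x96ac
+ 0xf998 = 0x9045
+ 0xd79c = 0x67e2
One's complement: ~0x67e2
Checksum = 0x981d


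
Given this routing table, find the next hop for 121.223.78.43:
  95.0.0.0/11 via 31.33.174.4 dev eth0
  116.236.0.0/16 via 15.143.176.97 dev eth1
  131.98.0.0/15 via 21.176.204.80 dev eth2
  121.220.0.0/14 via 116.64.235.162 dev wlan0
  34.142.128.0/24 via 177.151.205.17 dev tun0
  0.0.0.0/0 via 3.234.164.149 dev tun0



Longest prefix match for 121.223.78.43:
  /11 95.0.0.0: no
  /16 116.236.0.0: no
  /15 131.98.0.0: no
  /14 121.220.0.0: MATCH
  /24 34.142.128.0: no
  /0 0.0.0.0: MATCH
Selected: next-hop 116.64.235.162 via wlan0 (matched /14)


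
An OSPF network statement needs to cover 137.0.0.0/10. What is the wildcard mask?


Subnet mask: 255.192.0.0
Wildcard = 255.255.255.255 - subnet mask
255 - 255 = 0
255 - 192 = 63
255 - 0 = 255
255 - 0 = 255
Wildcard: 0.63.255.255


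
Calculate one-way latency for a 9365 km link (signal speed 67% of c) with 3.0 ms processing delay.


Speed = 0.67 * 3e5 km/s = 201000 km/s
Propagation delay = 9365 / 201000 = 0.0466 s = 46.592 ms
Processing delay = 3.0 ms
Total one-way latency = 49.592 ms


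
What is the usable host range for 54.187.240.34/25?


Network: 54.187.240.0
Broadcast: 54.187.240.127
First usable = network + 1
Last usable = broadcast - 1
Range: 54.187.240.1 to 54.187.240.126


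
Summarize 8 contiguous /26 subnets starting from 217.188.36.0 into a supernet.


Original prefix: /26
Number of subnets: 8 = 2^3
New prefix = 26 - 3 = 23
Supernet: 217.188.36.0/23


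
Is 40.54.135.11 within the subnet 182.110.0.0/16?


Subnet network: 182.110.0.0
Test IP AND mask: 40.54.0.0
No, 40.54.135.11 is not in 182.110.0.0/16


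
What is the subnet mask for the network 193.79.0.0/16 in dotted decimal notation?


/16 means 16 network bits, 16 host bits
Binary: 11111111111111110000000000000000
Mask: 255.255.0.0


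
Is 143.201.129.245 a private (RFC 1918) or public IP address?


RFC 1918 private ranges:
  10.0.0.0/8 (10.0.0.0 - 10.255.255.255)
  172.16.0.0/12 (172.16.0.0 - 172.31.255.255)
  192.168.0.0/16 (192.168.0.0 - 192.168.255.255)
Public (not in any RFC 1918 range)


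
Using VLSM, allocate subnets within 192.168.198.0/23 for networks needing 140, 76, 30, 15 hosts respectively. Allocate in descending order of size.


140 hosts -> /24 (254 usable): 192.168.198.0/24
76 hosts -> /25 (126 usable): 192.168.199.0/25
30 hosts -> /27 (30 usable): 192.168.199.128/27
15 hosts -> /27 (30 usable): 192.168.199.160/27
Allocation: 192.168.198.0/24 (140 hosts, 254 usable); 192.168.199.0/25 (76 hosts, 126 usable); 192.168.199.128/27 (30 hosts, 30 usable); 192.168.199.160/27 (15 hosts, 30 usable)


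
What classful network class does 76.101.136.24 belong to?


First octet: 76
Binary: 01001100
0xxxxxxx -> Class A (1-126)
Class A, default mask 255.0.0.0 (/8)


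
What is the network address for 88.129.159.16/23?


IP:   01011000.10000001.10011111.00010000
Mask: 11111111.11111111.11111110.00000000
AND operation:
Net:  01011000.10000001.10011110.00000000
Network: 88.129.158.0/23


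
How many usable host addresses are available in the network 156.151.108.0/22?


Host bits = 32 - 22 = 10
Total addresses = 2^10 = 1024
Usable = total - 2 (network and broadcast)
Usable hosts: 1022


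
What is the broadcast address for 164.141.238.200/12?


Network: 164.128.0.0/12
Host bits = 20
Set all host bits to 1:
Broadcast: 164.143.255.255


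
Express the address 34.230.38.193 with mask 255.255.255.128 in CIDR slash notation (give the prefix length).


Binary: 11111111.11111111.11111111.10000000
Count leading 1s
Prefix: /25


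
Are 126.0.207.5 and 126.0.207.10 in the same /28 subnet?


Mask: 255.255.255.240
126.0.207.5 AND mask = 126.0.207.0
126.0.207.10 AND mask = 126.0.207.0
Yes, same subnet (126.0.207.0)


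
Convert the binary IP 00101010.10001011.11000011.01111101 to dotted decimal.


00101010 = 42
10001011 = 139
11000011 = 195
01111101 = 125
IP: 42.139.195.125


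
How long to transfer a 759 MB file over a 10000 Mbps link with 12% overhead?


Effective throughput = 10000 * (1 - 12/100) = 8800 Mbps
File size in Mb = 759 * 8 = 6072 Mb
Time = 6072 / 8800
Time = 0.69 seconds


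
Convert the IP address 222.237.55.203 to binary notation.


222 = 11011110
237 = 11101101
55 = 00110111
203 = 11001011
Binary: 11011110.11101101.00110111.11001011


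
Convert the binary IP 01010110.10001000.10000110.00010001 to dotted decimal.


01010110 = 86
10001000 = 136
10000110 = 134
00010001 = 17
IP: 86.136.134.17


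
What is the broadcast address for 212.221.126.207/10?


Network: 212.192.0.0/10
Host bits = 22
Set all host bits to 1:
Broadcast: 212.255.255.255


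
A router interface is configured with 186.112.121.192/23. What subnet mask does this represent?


/23 means 23 network bits, 9 host bits
Binary: 11111111111111111111111000000000
Mask: 255.255.254.0


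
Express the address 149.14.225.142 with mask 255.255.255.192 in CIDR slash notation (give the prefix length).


Binary: 11111111.11111111.11111111.11000000
Count leading 1s
Prefix: /26


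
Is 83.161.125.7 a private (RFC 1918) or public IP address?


RFC 1918 private ranges:
  10.0.0.0/8 (10.0.0.0 - 10.255.255.255)
  172.16.0.0/12 (172.16.0.0 - 172.31.255.255)
  192.168.0.0/16 (192.168.0.0 - 192.168.255.255)
Public (not in any RFC 1918 range)


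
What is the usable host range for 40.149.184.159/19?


Network: 40.149.160.0
Broadcast: 40.149.191.255
First usable = network + 1
Last usable = broadcast - 1
Range: 40.149.160.1 to 40.149.191.254


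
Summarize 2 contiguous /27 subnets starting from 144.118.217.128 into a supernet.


Original prefix: /27
Number of subnets: 2 = 2^1
New prefix = 27 - 1 = 26
Supernet: 144.118.217.128/26


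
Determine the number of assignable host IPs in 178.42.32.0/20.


Host bits = 32 - 20 = 12
Total addresses = 2^12 = 4096
Usable = total - 2 (network and broadcast)
Usable hosts: 4094


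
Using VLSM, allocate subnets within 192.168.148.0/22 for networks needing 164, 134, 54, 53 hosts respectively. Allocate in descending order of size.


164 hosts -> /24 (254 usable): 192.168.148.0/24
134 hosts -> /24 (254 usable): 192.168.149.0/24
54 hosts -> /26 (62 usable): 192.168.150.0/26
53 hosts -> /26 (62 usable): 192.168.150.64/26
Allocation: 192.168.148.0/24 (164 hosts, 254 usable); 192.168.149.0/24 (134 hosts, 254 usable); 192.168.150.0/26 (54 hosts, 62 usable); 192.168.150.64/26 (53 hosts, 62 usable)


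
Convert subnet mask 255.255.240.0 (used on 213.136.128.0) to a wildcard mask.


Subnet mask: 255.255.240.0
Wildcard = 255.255.255.255 - subnet mask
255 - 255 = 0
255 - 255 = 0
255 - 240 = 15
255 - 0 = 255
Wildcard: 0.0.15.255


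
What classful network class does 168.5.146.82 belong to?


First octet: 168
Binary: 10101000
10xxxxxx -> Class B (128-191)
Class B, default mask 255.255.0.0 (/16)


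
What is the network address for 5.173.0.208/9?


IP:   00000101.10101101.00000000.11010000
Mask: 11111111.10000000.00000000.00000000
AND operation:
Net:  00000101.10000000.00000000.00000000
Network: 5.128.0.0/9


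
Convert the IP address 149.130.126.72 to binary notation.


149 = 10010101
130 = 10000010
126 = 01111110
72 = 01001000
Binary: 10010101.10000010.01111110.01001000


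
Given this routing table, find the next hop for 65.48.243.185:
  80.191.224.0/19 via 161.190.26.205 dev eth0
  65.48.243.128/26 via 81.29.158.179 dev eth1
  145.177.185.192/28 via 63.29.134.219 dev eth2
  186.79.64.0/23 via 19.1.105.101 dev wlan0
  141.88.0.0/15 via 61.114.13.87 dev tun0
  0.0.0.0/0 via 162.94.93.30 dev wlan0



Longest prefix match for 65.48.243.185:
  /19 80.191.224.0: no
  /26 65.48.243.128: MATCH
  /28 145.177.185.192: no
  /23 186.79.64.0: no
  /15 141.88.0.0: no
  /0 0.0.0.0: MATCH
Selected: next-hop 81.29.158.179 via eth1 (matched /26)


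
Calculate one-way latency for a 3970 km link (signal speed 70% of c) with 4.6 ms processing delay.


Speed = 0.7 * 3e5 km/s = 210000 km/s
Propagation delay = 3970 / 210000 = 0.0189 s = 18.9048 ms
Processing delay = 4.6 ms
Total one-way latency = 23.5048 ms


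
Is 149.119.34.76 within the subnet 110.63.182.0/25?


Subnet network: 110.63.182.0
Test IP AND mask: 149.119.34.0
No, 149.119.34.76 is not in 110.63.182.0/25


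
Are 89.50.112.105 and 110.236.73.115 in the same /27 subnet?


Mask: 255.255.255.224
89.50.112.105 AND mask = 89.50.112.96
110.236.73.115 AND mask = 110.236.73.96
No, different subnets (89.50.112.96 vs 110.236.73.96)


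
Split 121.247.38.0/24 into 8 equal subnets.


New prefix = 24 + 3 = 27
Each subnet has 32 addresses
  121.247.38.0/27
  121.247.38.32/27
  121.247.38.64/27
  121.247.38.96/27
  121.247.38.128/27
  121.247.38.160/27
  121.247.38.192/27
  121.247.38.224/27
Subnets: 121.247.38.0/27, 121.247.38.32/27, 121.247.38.64/27, 121.247.38.96/27, 121.247.38.128/27, 121.247.38.160/27, 121.247.38.192/27, 121.247.38.224/27


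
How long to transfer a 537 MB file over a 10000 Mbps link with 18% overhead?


Effective throughput = 10000 * (1 - 18/100) = 8200 Mbps
File size in Mb = 537 * 8 = 4296 Mb
Time = 4296 / 8200
Time = 0.5239 seconds


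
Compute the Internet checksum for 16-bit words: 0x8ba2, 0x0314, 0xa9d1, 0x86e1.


Sum all words (with carry folding):
+ 0x8ba2 = 0x8ba2
+ 0x0314 = 0x8eb6
+ 0xa9d1 = 0x3888
+ 0x86e1 = 0xbf69
One's complement: ~0xbf69
Checksum = 0x4096


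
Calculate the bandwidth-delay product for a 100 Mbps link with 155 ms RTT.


BDP = bandwidth * RTT
= 100 Mbps * 155 ms
= 100 * 1e6 * 155 / 1000 bits
= 15500000 bits
= 1937500 bytes
= 1892.0898 KB
BDP = 15500000 bits (1937500 bytes)


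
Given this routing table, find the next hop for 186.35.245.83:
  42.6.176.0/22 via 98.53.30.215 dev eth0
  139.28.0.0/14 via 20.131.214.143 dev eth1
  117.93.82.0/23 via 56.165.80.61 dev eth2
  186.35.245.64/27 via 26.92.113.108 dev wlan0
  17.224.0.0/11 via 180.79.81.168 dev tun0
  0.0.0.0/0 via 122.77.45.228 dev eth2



Longest prefix match for 186.35.245.83:
  /22 42.6.176.0: no
  /14 139.28.0.0: no
  /23 117.93.82.0: no
  /27 186.35.245.64: MATCH
  /11 17.224.0.0: no
  /0 0.0.0.0: MATCH
Selected: next-hop 26.92.113.108 via wlan0 (matched /27)


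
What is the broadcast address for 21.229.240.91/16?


Network: 21.229.0.0/16
Host bits = 16
Set all host bits to 1:
Broadcast: 21.229.255.255


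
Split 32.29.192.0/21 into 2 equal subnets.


New prefix = 21 + 1 = 22
Each subnet has 1024 addresses
  32.29.192.0/22
  32.29.196.0/22
Subnets: 32.29.192.0/22, 32.29.196.0/22


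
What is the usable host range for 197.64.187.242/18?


Network: 197.64.128.0
Broadcast: 197.64.191.255
First usable = network + 1
Last usable = broadcast - 1
Range: 197.64.128.1 to 197.64.191.254


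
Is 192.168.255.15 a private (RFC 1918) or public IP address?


RFC 1918 private ranges:
  10.0.0.0/8 (10.0.0.0 - 10.255.255.255)
  172.16.0.0/12 (172.16.0.0 - 172.31.255.255)
  192.168.0.0/16 (192.168.0.0 - 192.168.255.255)
Private (in 192.168.0.0/16)


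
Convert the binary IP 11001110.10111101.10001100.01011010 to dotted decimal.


11001110 = 206
10111101 = 189
10001100 = 140
01011010 = 90
IP: 206.189.140.90


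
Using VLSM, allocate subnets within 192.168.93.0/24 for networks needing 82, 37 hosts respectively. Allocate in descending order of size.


82 hosts -> /25 (126 usable): 192.168.93.0/25
37 hosts -> /26 (62 usable): 192.168.93.128/26
Allocation: 192.168.93.0/25 (82 hosts, 126 usable); 192.168.93.128/26 (37 hosts, 62 usable)
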